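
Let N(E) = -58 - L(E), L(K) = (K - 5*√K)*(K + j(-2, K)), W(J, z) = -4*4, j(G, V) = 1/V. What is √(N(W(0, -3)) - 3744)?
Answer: √(-16236 - 1285*I)/2 ≈ 2.5192 - 63.76*I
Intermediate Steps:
W(J, z) = -16
L(K) = (K + 1/K)*(K - 5*√K) (L(K) = (K - 5*√K)*(K + 1/K) = (K + 1/K)*(K - 5*√K))
N(E) = -59 - E² + 5/√E + 5*E^(3/2) (N(E) = -58 - (1 + E² - 5/√E - 5*E^(3/2)) = -58 + (-1 - E² + 5/√E + 5*E^(3/2)) = -59 - E² + 5/√E + 5*E^(3/2))
√(N(W(0, -3)) - 3744) = √((-59 - 1*(-16)² + 5/√(-16) + 5*(-16)^(3/2)) - 3744) = √((-59 - 1*256 + 5*(-I/4) + 5*(-64*I)) - 3744) = √((-59 - 256 - 5*I/4 - 320*I) - 3744) = √((-315 - 1285*I/4) - 3744) = √(-4059 - 1285*I/4)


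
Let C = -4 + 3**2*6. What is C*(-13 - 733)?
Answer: -37300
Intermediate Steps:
C = 50 (C = -4 + 9*6 = -4 + 54 = 50)
C*(-13 - 733) = 50*(-13 - 733) = 50*(-746) = -37300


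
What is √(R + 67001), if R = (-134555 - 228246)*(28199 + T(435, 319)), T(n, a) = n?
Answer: I*√10388376833 ≈ 1.0192e+5*I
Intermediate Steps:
R = -10388443834 (R = (-134555 - 228246)*(28199 + 435) = -362801*28634 = -10388443834)
√(R + 67001) = √(-10388443834 + 67001) = √(-10388376833) = I*√10388376833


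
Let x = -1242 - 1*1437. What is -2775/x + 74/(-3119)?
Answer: 2818993/2785267 ≈ 1.0121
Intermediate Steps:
x = -2679 (x = -1242 - 1437 = -2679)
-2775/x + 74/(-3119) = -2775/(-2679) + 74/(-3119) = -2775*(-1/2679) + 74*(-1/3119) = 925/893 - 74/3119 = 2818993/2785267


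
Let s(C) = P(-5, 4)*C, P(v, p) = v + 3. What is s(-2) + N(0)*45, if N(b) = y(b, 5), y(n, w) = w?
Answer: 229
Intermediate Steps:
N(b) = 5
P(v, p) = 3 + v
s(C) = -2*C (s(C) = (3 - 5)*C = -2*C)
s(-2) + N(0)*45 = -2*(-2) + 5*45 = 4 + 225 = 229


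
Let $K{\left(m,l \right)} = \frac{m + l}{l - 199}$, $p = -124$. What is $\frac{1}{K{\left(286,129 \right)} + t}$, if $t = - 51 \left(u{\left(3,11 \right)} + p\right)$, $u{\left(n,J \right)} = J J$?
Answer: $\frac{14}{2059} \approx 0.0067994$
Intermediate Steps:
$u{\left(n,J \right)} = J^{2}$
$t = 153$ ($t = - 51 \left(11^{2} - 124\right) = - 51 \left(121 - 124\right) = \left(-51\right) \left(-3\right) = 153$)
$K{\left(m,l \right)} = \frac{l + m}{-199 + l}$
$\frac{1}{K{\left(286,129 \right)} + t} = \frac{1}{\frac{129 + 286}{-199 + 129} + 153} = \frac{1}{\frac{1}{-70} \cdot 415 + 153} = \frac{1}{\left(- \frac{1}{70}\right) 415 + 153} = \frac{1}{- \frac{83}{14} + 153} = \frac{1}{\frac{2059}{14}} = \frac{14}{2059}$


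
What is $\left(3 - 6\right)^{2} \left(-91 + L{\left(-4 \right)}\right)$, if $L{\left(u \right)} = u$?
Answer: $-855$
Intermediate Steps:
$\left(3 - 6\right)^{2} \left(-91 + L{\left(-4 \right)}\right) = \left(3 - 6\right)^{2} \left(-91 - 4\right) = \left(-3\right)^{2} \left(-95\right) = 9 \left(-95\right) = -855$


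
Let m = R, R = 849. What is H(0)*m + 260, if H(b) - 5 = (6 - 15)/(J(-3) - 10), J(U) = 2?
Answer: 43681/8 ≈ 5460.1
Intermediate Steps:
H(b) = 49/8 (H(b) = 5 + (6 - 15)/(2 - 10) = 5 - 9/(-8) = 5 - 9*(-⅛) = 5 + 9/8 = 49/8)
m = 849
H(0)*m + 260 = (49/8)*849 + 260 = 41601/8 + 260 = 43681/8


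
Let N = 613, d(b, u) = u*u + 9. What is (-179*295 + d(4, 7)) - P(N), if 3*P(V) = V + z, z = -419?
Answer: -158435/3 ≈ -52812.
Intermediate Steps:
d(b, u) = 9 + u² (d(b, u) = u² + 9 = 9 + u²)
P(V) = -419/3 + V/3 (P(V) = (V - 419)/3 = (-419 + V)/3 = -419/3 + V/3)
(-179*295 + d(4, 7)) - P(N) = (-179*295 + (9 + 7²)) - (-419/3 + (⅓)*613) = (-52805 + (9 + 49)) - (-419/3 + 613/3) = (-52805 + 58) - 1*194/3 = -52747 - 194/3 = -158435/3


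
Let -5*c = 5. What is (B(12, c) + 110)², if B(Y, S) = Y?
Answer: 14884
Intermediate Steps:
c = -1 (c = -⅕*5 = -1)
(B(12, c) + 110)² = (12 + 110)² = 122² = 14884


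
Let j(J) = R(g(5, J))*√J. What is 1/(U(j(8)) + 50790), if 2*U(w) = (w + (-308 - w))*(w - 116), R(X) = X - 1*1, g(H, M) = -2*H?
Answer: 34327/2345207314 - 847*√2/1172603657 ≈ 1.3616e-5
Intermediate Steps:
R(X) = -1 + X (R(X) = X - 1 = -1 + X)
j(J) = -11*√J (j(J) = (-1 - 2*5)*√J = (-1 - 10)*√J = -11*√J)
U(w) = 17864 - 154*w (U(w) = ((w + (-308 - w))*(w - 116))/2 = (-308*(-116 + w))/2 = (35728 - 308*w)/2 = 17864 - 154*w)
1/(U(j(8)) + 50790) = 1/((17864 - (-1694)*√8) + 50790) = 1/((17864 - (-1694)*2*√2) + 50790) = 1/((17864 - (-3388)*√2) + 50790) = 1/((17864 + 3388*√2) + 50790) = 1/(68654 + 3388*√2)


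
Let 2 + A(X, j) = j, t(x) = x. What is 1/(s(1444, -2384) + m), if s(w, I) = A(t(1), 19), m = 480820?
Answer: 1/480837 ≈ 2.0797e-6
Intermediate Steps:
A(X, j) = -2 + j
s(w, I) = 17 (s(w, I) = -2 + 19 = 17)
1/(s(1444, -2384) + m) = 1/(17 + 480820) = 1/480837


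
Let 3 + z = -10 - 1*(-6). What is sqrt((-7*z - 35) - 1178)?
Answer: 2*I*sqrt(291) ≈ 34.117*I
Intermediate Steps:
z = -7 (z = -3 + (-10 - 1*(-6)) = -3 + (-10 + 6) = -3 - 4 = -7)
sqrt((-7*z - 35) - 1178) = sqrt((-7*(-7) - 35) - 1178) = sqrt((49 - 35) - 1178) = sqrt(14 - 1178) = sqrt(-1164) = 2*I*sqrt(291)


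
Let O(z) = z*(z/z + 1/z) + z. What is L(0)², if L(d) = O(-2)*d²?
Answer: 0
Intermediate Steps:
O(z) = z + z*(1 + 1/z) (O(z) = z*(1 + 1/z) + z = z + z*(1 + 1/z))
L(d) = -3*d² (L(d) = (1 + 2*(-2))*d² = (1 - 4)*d² = -3*d²)
L(0)² = (-3*0²)² = (-3*0)² = 0² = 0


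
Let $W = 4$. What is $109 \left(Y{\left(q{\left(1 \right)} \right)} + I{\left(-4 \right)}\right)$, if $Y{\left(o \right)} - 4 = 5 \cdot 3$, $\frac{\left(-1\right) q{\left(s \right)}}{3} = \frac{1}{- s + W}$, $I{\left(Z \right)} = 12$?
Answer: $3379$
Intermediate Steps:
$q{\left(s \right)} = - \frac{3}{4 - s}$ ($q{\left(s \right)} = - \frac{3}{- s + 4} = - \frac{3}{4 - s}$)
$Y{\left(o \right)} = 19$ ($Y{\left(o \right)} = 4 + 5 \cdot 3 = 4 + 15 = 19$)
$109 \left(Y{\left(q{\left(1 \right)} \right)} + I{\left(-4 \right)}\right) = 109 \left(19 + 12\right) = 109 \cdot 31 = 3379$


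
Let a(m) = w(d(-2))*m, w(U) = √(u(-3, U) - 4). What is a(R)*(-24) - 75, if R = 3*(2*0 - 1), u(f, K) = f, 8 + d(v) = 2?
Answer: -75 + 72*I*√7 ≈ -75.0 + 190.49*I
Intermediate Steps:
d(v) = -6 (d(v) = -8 + 2 = -6)
w(U) = I*√7 (w(U) = √(-3 - 4) = √(-7) = I*√7)
R = -3 (R = 3*(0 - 1) = 3*(-1) = -3)
a(m) = I*m*√7 (a(m) = (I*√7)*m = I*m*√7)
a(R)*(-24) - 75 = (I*(-3)*√7)*(-24) - 75 = -3*I*√7*(-24) - 75 = 72*I*√7 - 75 = -75 + 72*I*√7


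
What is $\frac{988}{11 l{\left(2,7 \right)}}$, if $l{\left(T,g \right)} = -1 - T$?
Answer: $- \frac{988}{33} \approx -29.939$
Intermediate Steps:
$\frac{988}{11 l{\left(2,7 \right)}} = \frac{988}{11 \left(-1 - 2\right)} = \frac{988}{11 \left(-3\right)} = \frac{988}{-33} = 988 \left(- \frac{1}{33}\right) = - \frac{988}{33}$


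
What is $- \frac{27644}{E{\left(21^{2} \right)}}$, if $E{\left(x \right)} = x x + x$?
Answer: $- \frac{13822}{97461} \approx -0.14182$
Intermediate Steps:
$E{\left(x \right)} = x + x^{2}$ ($E{\left(x \right)} = x^{2} + x = x + x^{2}$)
$- \frac{27644}{E{\left(21^{2} \right)}} = - \frac{27644}{21^{2} \left(1 + 21^{2}\right)} = - \frac{27644}{441 \left(1 + 441\right)} = - \frac{27644}{441 \cdot 442} = - \frac{27644}{194922} = \left(-27644\right) \frac{1}{194922} = - \frac{13822}{97461}$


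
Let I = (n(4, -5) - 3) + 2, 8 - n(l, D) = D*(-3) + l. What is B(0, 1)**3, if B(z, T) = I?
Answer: -1728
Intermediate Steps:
n(l, D) = 8 - l + 3*D (n(l, D) = 8 - (D*(-3) + l) = 8 - (-3*D + l) = 8 - (l - 3*D) = 8 + (-l + 3*D) = 8 - l + 3*D)
I = -12 (I = ((8 - 1*4 + 3*(-5)) - 3) + 2 = ((8 - 4 - 15) - 3) + 2 = (-11 - 3) + 2 = -14 + 2 = -12)
B(z, T) = -12
B(0, 1)**3 = (-12)**3 = -1728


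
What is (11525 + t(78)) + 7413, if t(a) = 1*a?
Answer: 19016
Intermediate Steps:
t(a) = a
(11525 + t(78)) + 7413 = (11525 + 78) + 7413 = 11603 + 7413 = 19016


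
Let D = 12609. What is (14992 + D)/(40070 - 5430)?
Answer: 27601/34640 ≈ 0.79680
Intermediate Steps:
(14992 + D)/(40070 - 5430) = (14992 + 12609)/(40070 - 5430) = 27601/34640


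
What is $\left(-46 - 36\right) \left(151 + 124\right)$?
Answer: $-22550$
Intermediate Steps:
$\left(-46 - 36\right) \left(151 + 124\right) = \left(-82\right) 275 = -22550$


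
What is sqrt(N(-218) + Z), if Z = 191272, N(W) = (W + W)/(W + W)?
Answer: sqrt(191273) ≈ 437.35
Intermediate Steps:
N(W) = 1 (N(W) = (2*W)/((2*W)) = (2*W)*(1/(2*W)) = 1)
sqrt(N(-218) + Z) = sqrt(1 + 191272) = sqrt(191273)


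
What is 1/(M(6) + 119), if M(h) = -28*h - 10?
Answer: -1/59 ≈ -0.016949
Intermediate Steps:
M(h) = -10 - 28*h
1/(M(6) + 119) = 1/((-10 - 28*6) + 119) = 1/((-10 - 168) + 119) = 1/(-178 + 119) = 1/(-59) = -1/59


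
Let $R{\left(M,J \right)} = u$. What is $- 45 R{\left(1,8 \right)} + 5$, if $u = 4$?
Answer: $-175$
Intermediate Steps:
$R{\left(M,J \right)} = 4$
$- 45 R{\left(1,8 \right)} + 5 = \left(-45\right) 4 + 5 = -180 + 5 = -175$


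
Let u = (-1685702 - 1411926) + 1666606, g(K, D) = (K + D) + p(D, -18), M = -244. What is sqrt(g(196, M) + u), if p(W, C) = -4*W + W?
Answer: I*sqrt(1430338) ≈ 1196.0*I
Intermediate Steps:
p(W, C) = -3*W
g(K, D) = K - 2*D (g(K, D) = (K + D) - 3*D = (D + K) - 3*D = K - 2*D)
u = -1431022 (u = -3097628 + 1666606 = -1431022)
sqrt(g(196, M) + u) = sqrt((196 - 2*(-244)) - 1431022) = sqrt((196 + 488) - 1431022) = sqrt(684 - 1431022) = sqrt(-1430338) = I*sqrt(1430338)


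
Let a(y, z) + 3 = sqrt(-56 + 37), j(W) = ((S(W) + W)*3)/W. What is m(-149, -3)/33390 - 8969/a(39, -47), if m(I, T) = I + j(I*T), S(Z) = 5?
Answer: 9561762557/9950220 + 8969*I*sqrt(19)/28 ≈ 960.96 + 1396.2*I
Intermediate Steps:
j(W) = (15 + 3*W)/W (j(W) = ((5 + W)*3)/W = (15 + 3*W)/W)
m(I, T) = 3 + I + 15/(I*T) (m(I, T) = I + (3 + 15/((I*T))) = I + (3 + 15*(1/(I*T))) = I + (3 + 15/(I*T)) = 3 + I + 15/(I*T))
a(y, z) = -3 + I*sqrt(19) (a(y, z) = -3 + sqrt(-56 + 37) = -3 + sqrt(-19) = -3 + I*sqrt(19))
m(-149, -3)/33390 - 8969/a(39, -47) = (3 - 149 + 15/(-149*(-3)))/33390 - 8969/(-3 + I*sqrt(19)) = (3 - 149 + 15*(-1/149)*(-1/3))*(1/33390) - 8969/(-3 + I*sqrt(19)) = (3 - 149 + 5/149)*(1/33390) - 8969/(-3 + I*sqrt(19)) = -21749/149*1/33390 - 8969/(-3 + I*sqrt(19)) = -3107/710730 - 8969/(-3 + I*sqrt(19))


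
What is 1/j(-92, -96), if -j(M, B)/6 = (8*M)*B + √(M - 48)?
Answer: I/(12*(√35 - 35328*I)) ≈ -2.3588e-6 + 3.9502e-10*I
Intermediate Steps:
j(M, B) = -6*√(-48 + M) - 48*B*M (j(M, B) = -6*((8*M)*B + √(M - 48)) = -6*(8*B*M + √(-48 + M)) = -6*(√(-48 + M) + 8*B*M) = -6*√(-48 + M) - 48*B*M)
1/j(-92, -96) = 1/(-6*√(-48 - 92) - 48*(-96)*(-92)) = 1/(-12*I*√35 - 423936) = 1/(-423936 - 12*I*√35)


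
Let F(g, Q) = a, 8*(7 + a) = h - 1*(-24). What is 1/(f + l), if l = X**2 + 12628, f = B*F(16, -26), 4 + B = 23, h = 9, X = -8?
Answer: 8/101099 ≈ 7.9130e-5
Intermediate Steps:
B = 19 (B = -4 + 23 = 19)
a = -23/8 (a = -7 + (9 - 1*(-24))/8 = -7 + (9 + 24)/8 = -7 + (1/8)*33 = -7 + 33/8 = -23/8 ≈ -2.8750)
F(g, Q) = -23/8
f = -437/8 (f = 19*(-23/8) = -437/8 ≈ -54.625)
l = 12692 (l = (-8)**2 + 12628 = 64 + 12628 = 12692)
1/(f + l) = 1/(-437/8 + 12692) = 1/(101099/8) = 8/101099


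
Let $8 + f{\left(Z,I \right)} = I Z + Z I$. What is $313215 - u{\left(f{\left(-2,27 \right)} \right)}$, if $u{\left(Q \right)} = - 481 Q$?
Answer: $257419$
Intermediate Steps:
$f{\left(Z,I \right)} = -8 + 2 I Z$ ($f{\left(Z,I \right)} = -8 + \left(I Z + Z I\right) = -8 + \left(I Z + I Z\right) = -8 + 2 I Z$)
$313215 - u{\left(f{\left(-2,27 \right)} \right)} = 313215 - - 481 \left(-8 + 2 \cdot 27 \left(-2\right)\right) = 313215 - - 481 \left(-8 - 108\right) = 313215 - \left(-481\right) \left(-116\right) = 313215 - 55796 = 257419$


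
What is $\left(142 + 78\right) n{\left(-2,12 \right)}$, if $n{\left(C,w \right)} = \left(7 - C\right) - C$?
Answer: $2420$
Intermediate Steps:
$n{\left(C,w \right)} = 7 - 2 C$
$\left(142 + 78\right) n{\left(-2,12 \right)} = \left(142 + 78\right) \left(7 - -4\right) = 220 \left(7 + 4\right) = 220 \cdot 11 = 2420$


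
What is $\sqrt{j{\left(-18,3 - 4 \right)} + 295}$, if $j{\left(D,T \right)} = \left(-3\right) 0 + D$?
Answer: $\sqrt{277} \approx 16.643$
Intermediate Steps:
$j{\left(D,T \right)} = D$ ($j{\left(D,T \right)} = 0 + D = D$)
$\sqrt{j{\left(-18,3 - 4 \right)} + 295} = \sqrt{-18 + 295} = \sqrt{277}$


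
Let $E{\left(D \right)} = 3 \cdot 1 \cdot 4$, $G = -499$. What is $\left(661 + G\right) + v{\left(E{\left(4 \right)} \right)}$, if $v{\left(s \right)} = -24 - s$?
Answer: $126$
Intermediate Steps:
$E{\left(D \right)} = 12$ ($E{\left(D \right)} = 3 \cdot 4 = 12$)
$\left(661 + G\right) + v{\left(E{\left(4 \right)} \right)} = \left(661 - 499\right) - 36 = 162 - 36 = 126$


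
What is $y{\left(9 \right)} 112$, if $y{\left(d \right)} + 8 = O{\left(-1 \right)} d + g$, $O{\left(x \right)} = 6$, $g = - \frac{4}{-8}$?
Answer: $5208$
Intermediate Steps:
$g = \frac{1}{2}$ ($g = \left(-4\right) \left(- \frac{1}{8}\right) = \frac{1}{2} \approx 0.5$)
$y{\left(d \right)} = - \frac{15}{2} + 6 d$ ($y{\left(d \right)} = -8 + \left(6 d + \frac{1}{2}\right) = -8 + \left(\frac{1}{2} + 6 d\right) = - \frac{15}{2} + 6 d$)
$y{\left(9 \right)} 112 = \left(- \frac{15}{2} + 6 \cdot 9\right) 112 = \left(- \frac{15}{2} + 54\right) 112 = \frac{93}{2} \cdot 112 = 5208$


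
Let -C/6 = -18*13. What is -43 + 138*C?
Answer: 193709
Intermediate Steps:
C = 1404 (C = -(-108)*13 = -6*(-234) = 1404)
-43 + 138*C = -43 + 138*1404 = -43 + 193752 = 193709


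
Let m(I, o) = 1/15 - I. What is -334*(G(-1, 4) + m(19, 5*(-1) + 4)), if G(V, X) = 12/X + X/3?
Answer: 24382/5 ≈ 4876.4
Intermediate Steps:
G(V, X) = 12/X + X/3 (G(V, X) = 12/X + X*(1/3) = 12/X + X/3)
m(I, o) = 1/15 - I
-334*(G(-1, 4) + m(19, 5*(-1) + 4)) = -334*((12/4 + (1/3)*4) + (1/15 - 1*19)) = -334*((12*(1/4) + 4/3) + (1/15 - 19)) = -334*((3 + 4/3) - 284/15) = -334*(13/3 - 284/15) = -334*(-73/5) = 24382/5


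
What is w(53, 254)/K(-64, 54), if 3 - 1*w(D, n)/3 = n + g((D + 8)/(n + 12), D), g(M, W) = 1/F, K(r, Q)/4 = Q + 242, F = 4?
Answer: -3015/4736 ≈ -0.63661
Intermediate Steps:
K(r, Q) = 968 + 4*Q (K(r, Q) = 4*(Q + 242) = 4*(242 + Q) = 968 + 4*Q)
g(M, W) = 1/4
w(D, n) = 33/4 - 3*n (w(D, n) = 9 - 3*(n + 1/4) = 9 - 3*(1/4 + n) = 9 + (-3/4 - 3*n) = 33/4 - 3*n)
w(53, 254)/K(-64, 54) = (33/4 - 3*254)/(968 + 4*54) = (33/4 - 762)/(968 + 216) = -3015/4/1184 = -3015/4*1/1184 = -3015/4736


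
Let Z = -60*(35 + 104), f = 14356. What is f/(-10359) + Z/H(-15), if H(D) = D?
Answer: 5745248/10359 ≈ 554.61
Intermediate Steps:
Z = -8340 (Z = -60*139 = -8340)
f/(-10359) + Z/H(-15) = 14356/(-10359) - 8340/(-15) = 14356*(-1/10359) - 8340*(-1/15) = -14356/10359 + 556 = 5745248/10359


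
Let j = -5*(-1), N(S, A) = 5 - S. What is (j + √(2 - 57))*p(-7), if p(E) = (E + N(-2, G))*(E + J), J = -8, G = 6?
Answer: 0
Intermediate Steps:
p(E) = (-8 + E)*(7 + E) (p(E) = (E + (5 - 1*(-2)))*(E - 8) = (E + (5 + 2))*(-8 + E) = (E + 7)*(-8 + E) = (7 + E)*(-8 + E) = (-8 + E)*(7 + E))
j = 5
(j + √(2 - 57))*p(-7) = (5 + √(2 - 57))*(-56 + (-7)² - 1*(-7)) = (5 + √(-55))*(-56 + 49 + 7) = (5 + I*√55)*0 = 0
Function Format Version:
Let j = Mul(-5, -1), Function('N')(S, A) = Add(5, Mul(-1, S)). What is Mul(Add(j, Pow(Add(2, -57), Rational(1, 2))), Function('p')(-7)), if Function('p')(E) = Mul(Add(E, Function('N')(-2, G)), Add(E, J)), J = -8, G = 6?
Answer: 0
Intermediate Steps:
Function('p')(E) = Mul(Add(-8, E), Add(7, E)) (Function('p')(E) = Mul(Add(E, Add(5, Mul(-1, -2))), Add(E, -8)) = Mul(Add(E, Add(5, 2)), Add(-8, E)) = Mul(Add(E, 7), Add(-8, E)) = Mul(Add(7, E), Add(-8, E)) = Mul(Add(-8, E), Add(7, E)))
j = 5
Mul(Add(j, Pow(Add(2, -57), Rational(1, 2))), Function('p')(-7)) = Mul(Add(5, Pow(Add(2, -57), Rational(1, 2))), Add(-56, Pow(-7, 2), Mul(-1, -7))) = Mul(Add(5, Pow(-55, Rational(1, 2))), Add(-56, 49, 7)) = Mul(Add(5, Mul(I, Pow(55, Rational(1, 2)))), 0) = 0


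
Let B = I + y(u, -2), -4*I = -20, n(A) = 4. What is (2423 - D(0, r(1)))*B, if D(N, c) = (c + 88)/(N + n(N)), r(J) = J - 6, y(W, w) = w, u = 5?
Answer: 28827/4 ≈ 7206.8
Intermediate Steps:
r(J) = -6 + J
I = 5 (I = -¼*(-20) = 5)
D(N, c) = (88 + c)/(4 + N) (D(N, c) = (c + 88)/(N + 4) = (88 + c)/(4 + N))
B = 3 (B = 5 - 2 = 3)
(2423 - D(0, r(1)))*B = (2423 - (88 + (-6 + 1))/(4 + 0))*3 = (2423 - (88 - 5)/4)*3 = (2423 - 83/4)*3 = (9609/4)*3 = 28827/4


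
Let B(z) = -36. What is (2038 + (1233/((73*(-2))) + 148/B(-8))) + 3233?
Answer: 6909595/1314 ≈ 5258.4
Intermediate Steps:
(2038 + (1233/((73*(-2))) + 148/B(-8))) + 3233 = (2038 + (1233/((73*(-2))) + 148/(-36))) + 3233 = (2038 + (1233/(-146) + 148*(-1/36))) + 3233 = (2038 + (1233*(-1/146) - 37/9)) + 3233 = (2038 + (-1233/146 - 37/9)) + 3233 = (2038 - 16499/1314) + 3233 = 2661433/1314 + 3233 = 6909595/1314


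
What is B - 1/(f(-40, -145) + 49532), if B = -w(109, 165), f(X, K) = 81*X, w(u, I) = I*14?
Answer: -106934521/46292 ≈ -2310.0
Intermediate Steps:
w(u, I) = 14*I
B = -2310 (B = -14*165 = -1*2310 = -2310)
B - 1/(f(-40, -145) + 49532) = -2310 - 1/(81*(-40) + 49532) = -2310 - 1/(-3240 + 49532) = -2310 - 1/46292 = -106934521/46292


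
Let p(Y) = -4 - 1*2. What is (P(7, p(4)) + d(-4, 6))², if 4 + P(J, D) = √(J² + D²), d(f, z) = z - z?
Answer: (4 - √85)² ≈ 27.244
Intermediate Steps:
p(Y) = -6 (p(Y) = -4 - 2 = -6)
d(f, z) = 0
P(J, D) = -4 + √(D² + J²) (P(J, D) = -4 + √(J² + D²) = -4 + √(D² + J²))
(P(7, p(4)) + d(-4, 6))² = ((-4 + √((-6)² + 7²)) + 0)² = ((-4 + √(36 + 49)) + 0)² = ((-4 + √85) + 0)² = (-4 + √85)²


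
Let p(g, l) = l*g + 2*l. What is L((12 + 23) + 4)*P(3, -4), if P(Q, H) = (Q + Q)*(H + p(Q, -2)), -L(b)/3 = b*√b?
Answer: 9828*√39 ≈ 61376.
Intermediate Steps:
L(b) = -3*b^(3/2) (L(b) = -3*b*√b = -3*b^(3/2))
p(g, l) = 2*l + g*l (p(g, l) = g*l + 2*l = 2*l + g*l)
P(Q, H) = 2*Q*(-4 + H - 2*Q) (P(Q, H) = (Q + Q)*(H - 2*(2 + Q)) = (2*Q)*(H + (-4 - 2*Q)) = (2*Q)*(-4 + H - 2*Q) = 2*Q*(-4 + H - 2*Q))
L((12 + 23) + 4)*P(3, -4) = (-3*((12 + 23) + 4)^(3/2))*(2*3*(-4 - 4 - 2*3)) = (-3*(35 + 4)^(3/2))*(2*3*(-4 - 4 - 6)) = (-117*√39)*(2*3*(-14)) = -117*√39*(-84) = 9828*√39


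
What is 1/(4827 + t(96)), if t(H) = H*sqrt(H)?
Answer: 1609/7471731 - 128*sqrt(6)/7471731 ≈ 0.00017338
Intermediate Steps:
t(H) = H**(3/2)
1/(4827 + t(96)) = 1/(4827 + 96**(3/2)) = 1/(4827 + 384*sqrt(6))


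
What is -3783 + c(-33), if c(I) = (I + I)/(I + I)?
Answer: -3782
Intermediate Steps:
c(I) = 1 (c(I) = (2*I)/((2*I)) = (2*I)*(1/(2*I)) = 1)
-3783 + c(-33) = -3783 + 1 = -3782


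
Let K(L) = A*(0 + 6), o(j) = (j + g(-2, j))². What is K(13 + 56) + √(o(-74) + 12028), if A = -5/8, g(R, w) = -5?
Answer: -15/4 + √18269 ≈ 131.41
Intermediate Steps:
o(j) = (-5 + j)² (o(j) = (j - 5)² = (-5 + j)²)
A = -5/8 (A = -5*⅛ = -5/8 ≈ -0.62500)
K(L) = -15/4 (K(L) = -5*(0 + 6)/8 = -5/8*6 = -15/4)
K(13 + 56) + √(o(-74) + 12028) = -15/4 + √((-5 - 74)² + 12028) = -15/4 + √((-79)² + 12028) = -15/4 + √(6241 + 12028) = -15/4 + √18269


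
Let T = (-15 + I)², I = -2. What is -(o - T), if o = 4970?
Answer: -4681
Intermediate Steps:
T = 289 (T = (-15 - 2)² = (-17)² = 289)
-(o - T) = -(4970 - 1*289) = -(4970 - 289) = -1*4681 = -4681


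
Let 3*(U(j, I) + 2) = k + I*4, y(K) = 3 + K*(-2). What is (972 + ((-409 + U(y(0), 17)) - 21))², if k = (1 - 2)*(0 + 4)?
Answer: 2835856/9 ≈ 3.1510e+5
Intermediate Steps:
k = -4 (k = -1*4 = -4)
y(K) = 3 - 2*K
U(j, I) = -10/3 + 4*I/3 (U(j, I) = -2 + (-4 + I*4)/3 = -2 + (-4 + 4*I)/3 = -2 + (-4/3 + 4*I/3) = -10/3 + 4*I/3)
(972 + ((-409 + U(y(0), 17)) - 21))² = (972 + ((-409 + (-10/3 + (4/3)*17)) - 21))² = (972 + ((-409 + (-10/3 + 68/3)) - 21))² = (972 + ((-409 + 58/3) - 21))² = (972 + (-1169/3 - 21))² = (972 - 1232/3)² = (1684/3)² = 2835856/9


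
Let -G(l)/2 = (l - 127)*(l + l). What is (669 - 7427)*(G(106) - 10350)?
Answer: 9772068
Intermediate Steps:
G(l) = -4*l*(-127 + l) (G(l) = -2*(l - 127)*(l + l) = -2*(-127 + l)*2*l = -4*l*(-127 + l))
(669 - 7427)*(G(106) - 10350) = (669 - 7427)*(4*106*(127 - 1*106) - 10350) = -6758*(4*106*(127 - 106) - 10350) = -6758*(4*106*21 - 10350) = -6758*(8904 - 10350) = -6758*(-1446) = 9772068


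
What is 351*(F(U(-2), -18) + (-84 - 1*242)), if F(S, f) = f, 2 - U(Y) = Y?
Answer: -120744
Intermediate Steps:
U(Y) = 2 - Y
351*(F(U(-2), -18) + (-84 - 1*242)) = 351*(-18 + (-84 - 1*242)) = 351*(-18 + (-84 - 242)) = 351*(-18 - 326) = 351*(-344) = -120744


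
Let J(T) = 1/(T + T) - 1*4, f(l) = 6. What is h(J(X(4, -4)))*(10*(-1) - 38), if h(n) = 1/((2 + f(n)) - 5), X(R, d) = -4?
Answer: -16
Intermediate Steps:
J(T) = -4 + 1/(2*T) (J(T) = 1/(2*T) - 4 = -4 + 1/(2*T))
h(n) = 1/3 (h(n) = 1/((2 + 6) - 5) = 1/(8 - 5) = 1/3)
h(J(X(4, -4)))*(10*(-1) - 38) = (10*(-1) - 38)/3 = (-10 - 38)/3 = (1/3)*(-48) = -16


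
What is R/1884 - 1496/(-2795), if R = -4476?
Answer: -807663/438815 ≈ -1.8406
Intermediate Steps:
R/1884 - 1496/(-2795) = -4476/1884 - 1496/(-2795) = -4476*1/1884 - 1496*(-1/2795) = -373/157 + 1496/2795 = -807663/438815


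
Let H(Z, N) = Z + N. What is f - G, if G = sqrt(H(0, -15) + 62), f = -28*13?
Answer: -364 - sqrt(47) ≈ -370.86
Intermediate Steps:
H(Z, N) = N + Z
f = -364
G = sqrt(47) (G = sqrt((-15 + 0) + 62) = sqrt(-15 + 62) = sqrt(47) ≈ 6.8557)
f - G = -364 - sqrt(47)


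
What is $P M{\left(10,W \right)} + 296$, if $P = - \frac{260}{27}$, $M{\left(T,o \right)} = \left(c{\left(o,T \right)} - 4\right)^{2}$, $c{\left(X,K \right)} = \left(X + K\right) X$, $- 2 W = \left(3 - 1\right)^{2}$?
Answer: $- \frac{96008}{27} \approx -3555.9$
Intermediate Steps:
$W = -2$ ($W = - \frac{\left(3 - 1\right)^{2}}{2} = - \frac{2^{2}}{2} = \left(- \frac{1}{2}\right) 4 = -2$)
$c{\left(X,K \right)} = X \left(K + X\right)$ ($c{\left(X,K \right)} = \left(K + X\right) X = X \left(K + X\right)$)
$M{\left(T,o \right)} = \left(-4 + o \left(T + o\right)\right)^{2}$ ($M{\left(T,o \right)} = \left(o \left(T + o\right) - 4\right)^{2} = \left(-4 + o \left(T + o\right)\right)^{2}$)
$P = - \frac{260}{27}$ ($P = \left(-260\right) \frac{1}{27} = - \frac{260}{27} \approx -9.6296$)
$P M{\left(10,W \right)} + 296 = - \frac{260 \left(-4 - 2 \left(10 - 2\right)\right)^{2}}{27} + 296 = - \frac{260 \left(-4 - 16\right)^{2}}{27} + 296 = - \frac{260 \left(-20\right)^{2}}{27} + 296 = \left(- \frac{260}{27}\right) 400 + 296 = - \frac{104000}{27} + 296 = - \frac{96008}{27}$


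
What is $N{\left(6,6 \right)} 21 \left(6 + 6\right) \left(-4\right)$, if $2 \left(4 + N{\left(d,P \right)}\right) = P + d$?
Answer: $-2016$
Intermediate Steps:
$N{\left(d,P \right)} = -4 + \frac{P}{2} + \frac{d}{2}$ ($N{\left(d,P \right)} = -4 + \frac{P + d}{2} = -4 + \left(\frac{P}{2} + \frac{d}{2}\right) = -4 + \frac{P}{2} + \frac{d}{2}$)
$N{\left(6,6 \right)} 21 \left(6 + 6\right) \left(-4\right) = \left(-4 + \frac{1}{2} \cdot 6 + \frac{1}{2} \cdot 6\right) 21 \left(6 + 6\right) \left(-4\right) = \left(-4 + 3 + 3\right) 21 \cdot 12 \left(-4\right) = 2 \cdot 21 \left(-48\right) = 42 \left(-48\right) = -2016$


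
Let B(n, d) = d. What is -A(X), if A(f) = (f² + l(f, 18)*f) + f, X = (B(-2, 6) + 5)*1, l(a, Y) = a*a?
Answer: -1463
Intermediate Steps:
l(a, Y) = a²
X = 11 (X = (6 + 5)*1 = 11*1 = 11)
A(f) = f + f² + f³ (A(f) = (f² + f²*f) + f = (f² + f³) + f = f + f² + f³)
-A(X) = -11*(1 + 11 + 11²) = -11*(1 + 11 + 121) = -11*133 = -1*1463 = -1463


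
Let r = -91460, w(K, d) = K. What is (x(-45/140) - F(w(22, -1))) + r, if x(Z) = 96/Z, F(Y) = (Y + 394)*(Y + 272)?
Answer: -642188/3 ≈ -2.1406e+5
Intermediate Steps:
F(Y) = (272 + Y)*(394 + Y) (F(Y) = (394 + Y)*(272 + Y) = (272 + Y)*(394 + Y))
(x(-45/140) - F(w(22, -1))) + r = (96/((-45/140)) - (107168 + 22**2 + 666*22)) - 91460 = (96/((-45*1/140)) - (107168 + 484 + 14652)) - 91460 = (96/(-9/28) - 1*122304) - 91460 = (96*(-28/9) - 122304) - 91460 = (-896/3 - 122304) - 91460 = -367808/3 - 91460 = -642188/3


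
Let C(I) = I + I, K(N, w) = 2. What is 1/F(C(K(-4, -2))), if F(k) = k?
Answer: 1/4 ≈ 0.25000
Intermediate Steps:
C(I) = 2*I
1/F(C(K(-4, -2))) = 1/(2*2) = 1/4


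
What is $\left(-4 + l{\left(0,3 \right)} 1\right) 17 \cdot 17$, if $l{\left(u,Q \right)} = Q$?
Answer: $-289$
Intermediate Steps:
$\left(-4 + l{\left(0,3 \right)} 1\right) 17 \cdot 17 = \left(-4 + 3 \cdot 1\right) 17 \cdot 17 = \left(-4 + 3\right) 17 \cdot 17 = \left(-1\right) 17 \cdot 17 = \left(-17\right) 17 = -289$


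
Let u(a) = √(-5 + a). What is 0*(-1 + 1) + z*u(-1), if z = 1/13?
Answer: I*√6/13 ≈ 0.18842*I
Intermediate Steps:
z = 1/13 ≈ 0.076923
0*(-1 + 1) + z*u(-1) = 0*(-1 + 1) + √(-5 - 1)/13 = 0*0 + √(-6)/13 = 0 + (I*√6)/13 = 0 + I*√6/13 = I*√6/13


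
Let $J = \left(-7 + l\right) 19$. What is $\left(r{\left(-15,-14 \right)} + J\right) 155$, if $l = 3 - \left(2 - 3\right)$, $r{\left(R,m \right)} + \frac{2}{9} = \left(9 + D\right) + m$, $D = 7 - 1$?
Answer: $- \frac{78430}{9} \approx -8714.4$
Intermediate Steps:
$D = 6$ ($D = 7 - 1 = 6$)
$r{\left(R,m \right)} = \frac{133}{9} + m$ ($r{\left(R,m \right)} = - \frac{2}{9} + \left(\left(9 + 6\right) + m\right) = - \frac{2}{9} + \left(15 + m\right) = \frac{133}{9} + m$)
$l = 4$ ($l = 3 - -1 = 3 + 1 = 4$)
$J = -57$ ($J = \left(-7 + 4\right) 19 = \left(-3\right) 19 = -57$)
$\left(r{\left(-15,-14 \right)} + J\right) 155 = \left(\left(\frac{133}{9} - 14\right) - 57\right) 155 = \left(\frac{7}{9} - 57\right) 155 = \left(- \frac{506}{9}\right) 155 = - \frac{78430}{9}$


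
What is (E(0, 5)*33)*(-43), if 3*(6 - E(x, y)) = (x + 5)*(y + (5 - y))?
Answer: 3311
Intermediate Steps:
E(x, y) = -7/3 - 5*x/3 (E(x, y) = 6 - (x + 5)*(y + (5 - y))/3 = 6 - (5 + x)*5/3 = 6 - (25 + 5*x)/3 = 6 + (-25/3 - 5*x/3) = -7/3 - 5*x/3)
(E(0, 5)*33)*(-43) = ((-7/3 - 5/3*0)*33)*(-43) = ((-7/3 + 0)*33)*(-43) = -7/3*33*(-43) = -77*(-43) = 3311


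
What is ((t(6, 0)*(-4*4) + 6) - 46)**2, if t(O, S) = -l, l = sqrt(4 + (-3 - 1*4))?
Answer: 832 - 1280*I*sqrt(3) ≈ 832.0 - 2217.0*I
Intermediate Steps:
l = I*sqrt(3) (l = sqrt(4 + (-3 - 4)) = sqrt(4 - 7) = sqrt(-3) = I*sqrt(3) ≈ 1.732*I)
t(O, S) = -I*sqrt(3)
((t(6, 0)*(-4*4) + 6) - 46)**2 = (((-I*sqrt(3))*(-4*4) + 6) - 46)**2 = ((-I*sqrt(3)*(-16) + 6) - 46)**2 = ((16*I*sqrt(3) + 6) - 46)**2 = ((6 + 16*I*sqrt(3)) - 46)**2 = (-40 + 16*I*sqrt(3))**2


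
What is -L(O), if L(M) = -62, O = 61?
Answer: 62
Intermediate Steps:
-L(O) = -1*(-62) = 62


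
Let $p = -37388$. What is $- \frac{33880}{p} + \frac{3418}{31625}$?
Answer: $\frac{299811796}{295598875} \approx 1.0143$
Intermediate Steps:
$- \frac{33880}{p} + \frac{3418}{31625} = - \frac{33880}{-37388} + \frac{3418}{31625} = \left(-33880\right) \left(- \frac{1}{37388}\right) + 3418 \cdot \frac{1}{31625} = \frac{8470}{9347} + \frac{3418}{31625} = \frac{299811796}{295598875}$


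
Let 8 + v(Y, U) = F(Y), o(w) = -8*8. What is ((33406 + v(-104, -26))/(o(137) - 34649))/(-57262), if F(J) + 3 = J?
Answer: 3699/220859534 ≈ 1.6748e-5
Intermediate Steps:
F(J) = -3 + J
o(w) = -64
v(Y, U) = -11 + Y (v(Y, U) = -8 + (-3 + Y) = -11 + Y)
((33406 + v(-104, -26))/(o(137) - 34649))/(-57262) = ((33406 + (-11 - 104))/(-64 - 34649))/(-57262) = ((33406 - 115)/(-34713))*(-1/57262) = (33291*(-1/34713))*(-1/57262) = -3699/3857*(-1/57262) = 3699/220859534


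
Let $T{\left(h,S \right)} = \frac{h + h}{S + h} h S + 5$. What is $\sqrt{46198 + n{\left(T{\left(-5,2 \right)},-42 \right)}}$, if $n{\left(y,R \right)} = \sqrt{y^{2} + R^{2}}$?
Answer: $\frac{\sqrt{415782 + 3 \sqrt{23101}}}{3} \approx 215.05$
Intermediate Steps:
$T{\left(h,S \right)} = 5 + \frac{2 S h^{2}}{S + h}$ ($T{\left(h,S \right)} = \frac{2 h}{S + h} h S + 5 = \frac{2 h^{2}}{S + h} S + 5 = \frac{2 S h^{2}}{S + h} + 5 = 5 + \frac{2 S h^{2}}{S + h}$)
$n{\left(y,R \right)} = \sqrt{R^{2} + y^{2}}$
$\sqrt{46198 + n{\left(T{\left(-5,2 \right)},-42 \right)}} = \sqrt{46198 + \sqrt{\left(-42\right)^{2} + \left(\frac{5 \cdot 2 + 5 \left(-5\right) + 2 \cdot 2 \left(-5\right)^{2}}{2 - 5}\right)^{2}}} = \sqrt{46198 + \sqrt{1764 + \left(\frac{10 - 25 + 2 \cdot 2 \cdot 25}{-3}\right)^{2}}} = \sqrt{46198 + \sqrt{1764 + \left(- \frac{10 - 25 + 100}{3}\right)^{2}}} = \sqrt{46198 + \sqrt{1764 + \left(\left(- \frac{1}{3}\right) 85\right)^{2}}} = \sqrt{46198 + \sqrt{1764 + \left(- \frac{85}{3}\right)^{2}}} = \sqrt{46198 + \sqrt{1764 + \frac{7225}{9}}} = \sqrt{46198 + \sqrt{\frac{23101}{9}}} = \sqrt{46198 + \frac{\sqrt{23101}}{3}}$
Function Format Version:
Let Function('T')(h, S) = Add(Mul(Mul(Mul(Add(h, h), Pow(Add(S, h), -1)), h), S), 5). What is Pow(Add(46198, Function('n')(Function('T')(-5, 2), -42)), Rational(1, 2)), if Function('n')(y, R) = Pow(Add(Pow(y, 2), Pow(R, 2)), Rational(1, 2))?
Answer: Mul(Rational(1, 3), Pow(Add(415782, Mul(3, Pow(23101, Rational(1, 2)))), Rational(1, 2))) ≈ 215.05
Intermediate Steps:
Function('T')(h, S) = Add(5, Mul(2, S, Pow(h, 2), Pow(Add(S, h), -1))) (Function('T')(h, S) = Add(Mul(Mul(Mul(Mul(2, h), Pow(Add(S, h), -1)), h), S), 5) = Add(Mul(Mul(Mul(2, h, Pow(Add(S, h), -1)), h), S), 5) = Add(Mul(Mul(2, Pow(h, 2), Pow(Add(S, h), -1)), S), 5) = Add(Mul(2, S, Pow(h, 2), Pow(Add(S, h), -1)), 5) = Add(5, Mul(2, S, Pow(h, 2), Pow(Add(S, h), -1))))
Function('n')(y, R) = Pow(Add(Pow(R, 2), Pow(y, 2)), Rational(1, 2))
Pow(Add(46198, Function('n')(Function('T')(-5, 2), -42)), Rational(1, 2)) = Pow(Add(46198, Pow(Add(Pow(-42, 2), Pow(Mul(Pow(Add(2, -5), -1), Add(Mul(5, 2), Mul(5, -5), Mul(2, 2, Pow(-5, 2)))), 2)), Rational(1, 2))), Rational(1, 2)) = Pow(Add(46198, Pow(Add(1764, Pow(Mul(Pow(-3, -1), Add(10, -25, Mul(2, 2, 25))), 2)), Rational(1, 2))), Rational(1, 2)) = Pow(Add(46198, Pow(Add(1764, Pow(Mul(Rational(-1, 3), Add(10, -25, 100)), 2)), Rational(1, 2))), Rational(1, 2)) = Pow(Add(46198, Pow(Add(1764, Pow(Mul(Rational(-1, 3), 85), 2)), Rational(1, 2))), Rational(1, 2)) = Pow(Add(46198, Pow(Add(1764, Pow(Rational(-85, 3), 2)), Rational(1, 2))), Rational(1, 2)) = Pow(Add(46198, Pow(Add(1764, Rational(7225, 9)), Rational(1, 2))), Rational(1, 2)) = Pow(Add(46198, Pow(Rational(23101, 9), Rational(1, 2))), Rational(1, 2)) = Pow(Add(46198, Mul(Rational(1, 3), Pow(23101, Rational(1, 2)))), Rational(1, 2))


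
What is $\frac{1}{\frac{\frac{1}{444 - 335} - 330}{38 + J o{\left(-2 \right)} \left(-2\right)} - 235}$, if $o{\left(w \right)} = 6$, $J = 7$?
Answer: $- \frac{5014}{1142321} \approx -0.0043893$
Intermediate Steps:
$\frac{1}{\frac{\frac{1}{444 - 335} - 330}{38 + J o{\left(-2 \right)} \left(-2\right)} - 235} = \frac{1}{\frac{\frac{1}{444 - 335} - 330}{38 + 7 \cdot 6 \left(-2\right)} - 235} = \frac{1}{\frac{\frac{1}{109} - 330}{38 + 42 \left(-2\right)} - 235} = \frac{1}{\frac{\frac{1}{109} - 330}{38 - 84} - 235} = \frac{1}{- \frac{35969}{109 \left(-46\right)} - 235} = \frac{1}{\left(- \frac{35969}{109}\right) \left(- \frac{1}{46}\right) - 235} = \frac{1}{\frac{35969}{5014} - 235} = \frac{1}{- \frac{1142321}{5014}} = - \frac{5014}{1142321}$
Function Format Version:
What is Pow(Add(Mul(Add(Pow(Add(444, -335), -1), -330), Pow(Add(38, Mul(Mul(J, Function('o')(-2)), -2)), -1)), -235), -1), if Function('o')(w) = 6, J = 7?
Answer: Rational(-5014, 1142321) ≈ -0.0043893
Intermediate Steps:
Pow(Add(Mul(Add(Pow(Add(444, -335), -1), -330), Pow(Add(38, Mul(Mul(J, Function('o')(-2)), -2)), -1)), -235), -1) = Pow(Add(Mul(Add(Pow(Add(444, -335), -1), -330), Pow(Add(38, Mul(Mul(7, 6), -2)), -1)), -235), -1) = Pow(Add(Mul(Add(Pow(109, -1), -330), Pow(Add(38, Mul(42, -2)), -1)), -235), -1) = Pow(Add(Mul(Add(Rational(1, 109), -330), Pow(Add(38, -84), -1)), -235), -1) = Pow(Add(Mul(Rational(-35969, 109), Pow(-46, -1)), -235), -1) = Pow(Add(Mul(Rational(-35969, 109), Rational(-1, 46)), -235), -1) = Pow(Add(Rational(35969, 5014), -235), -1) = Pow(Rational(-1142321, 5014), -1) = Rational(-5014, 1142321)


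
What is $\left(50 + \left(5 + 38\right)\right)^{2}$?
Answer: $8649$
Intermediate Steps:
$\left(50 + \left(5 + 38\right)\right)^{2} = \left(50 + 43\right)^{2} = 93^{2} = 8649$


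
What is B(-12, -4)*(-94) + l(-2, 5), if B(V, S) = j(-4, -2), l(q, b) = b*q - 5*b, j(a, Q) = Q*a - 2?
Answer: -599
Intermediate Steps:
j(a, Q) = -2 + Q*a
l(q, b) = -5*b + b*q
B(V, S) = 6 (B(V, S) = -2 - 2*(-4) = -2 + 8 = 6)
B(-12, -4)*(-94) + l(-2, 5) = 6*(-94) + 5*(-5 - 2) = -564 + 5*(-7) = -564 - 35 = -599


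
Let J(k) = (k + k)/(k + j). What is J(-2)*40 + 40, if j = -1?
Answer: 280/3 ≈ 93.333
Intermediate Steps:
J(k) = 2*k/(-1 + k) (J(k) = (k + k)/(k - 1) = (2*k)/(-1 + k) = 2*k/(-1 + k))
J(-2)*40 + 40 = (2*(-2)/(-1 - 2))*40 + 40 = (2*(-2)/(-3))*40 + 40 = (2*(-2)*(-⅓))*40 + 40 = (4/3)*40 + 40 = 160/3 + 40 = 280/3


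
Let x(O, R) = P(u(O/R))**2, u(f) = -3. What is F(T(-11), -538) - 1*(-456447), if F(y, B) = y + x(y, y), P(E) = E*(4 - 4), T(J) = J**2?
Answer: 456568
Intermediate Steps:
P(E) = 0 (P(E) = E*0 = 0)
x(O, R) = 0 (x(O, R) = 0**2 = 0)
F(y, B) = y (F(y, B) = y + 0 = y)
F(T(-11), -538) - 1*(-456447) = (-11)**2 - 1*(-456447) = 121 + 456447 = 456568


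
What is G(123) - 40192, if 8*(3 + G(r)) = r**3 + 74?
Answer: 1539381/8 ≈ 1.9242e+5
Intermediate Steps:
G(r) = 25/4 + r**3/8 (G(r) = -3 + (r**3 + 74)/8 = -3 + (74 + r**3)/8 = -3 + (37/4 + r**3/8) = 25/4 + r**3/8)
G(123) - 40192 = (25/4 + (1/8)*123**3) - 40192 = (25/4 + (1/8)*1860867) - 40192 = (25/4 + 1860867/8) - 40192 = 1860917/8 - 40192 = 1539381/8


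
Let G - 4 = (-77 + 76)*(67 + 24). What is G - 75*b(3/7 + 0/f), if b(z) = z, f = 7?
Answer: -834/7 ≈ -119.14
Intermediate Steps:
G = -87 (G = 4 + (-77 + 76)*(67 + 24) = 4 - 1*91 = 4 - 91 = -87)
G - 75*b(3/7 + 0/f) = -87 - 75*(3/7 + 0/7) = -87 - 75*(3*(⅐) + 0*(⅐)) = -87 - 75*(3/7 + 0) = -87 - 75*3/7 = -87 - 225/7 = -834/7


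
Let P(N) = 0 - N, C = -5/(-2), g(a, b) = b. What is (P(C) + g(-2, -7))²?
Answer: 361/4 ≈ 90.250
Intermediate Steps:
C = 5/2 (C = -5*(-½) = 5/2 ≈ 2.5000)
P(N) = -N
(P(C) + g(-2, -7))² = (-1*5/2 - 7)² = (-5/2 - 7)² = (-19/2)² = 361/4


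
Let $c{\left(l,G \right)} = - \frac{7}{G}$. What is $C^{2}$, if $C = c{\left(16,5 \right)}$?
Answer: $\frac{49}{25} \approx 1.96$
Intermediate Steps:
$C = - \frac{7}{5} \approx -1.4$
$C^{2} = \left(- \frac{7}{5}\right)^{2} = \frac{49}{25}$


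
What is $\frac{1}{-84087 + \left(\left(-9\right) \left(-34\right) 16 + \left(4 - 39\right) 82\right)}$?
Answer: $- \frac{1}{82061} \approx -1.2186 \cdot 10^{-5}$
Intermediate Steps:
$\frac{1}{-84087 + \left(\left(-9\right) \left(-34\right) 16 + \left(4 - 39\right) 82\right)} = \frac{1}{-84087 + \left(306 \cdot 16 + \left(4 - 39\right) 82\right)} = \frac{1}{-84087 + \left(4896 + \left(4 - 39\right) 82\right)} = \frac{1}{-84087 + \left(4896 - 2870\right)} = \frac{1}{-84087 + 2026} = \frac{1}{-82061} = - \frac{1}{82061}$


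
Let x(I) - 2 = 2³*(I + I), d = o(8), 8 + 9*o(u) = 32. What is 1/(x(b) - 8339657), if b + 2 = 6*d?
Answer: -1/8339431 ≈ -1.1991e-7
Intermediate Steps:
o(u) = 8/3 (o(u) = -8/9 + (⅑)*32 = -8/9 + 32/9 = 8/3)
d = 8/3 ≈ 2.6667
b = 14 (b = -2 + 6*(8/3) = -2 + 16 = 14)
x(I) = 2 + 16*I (x(I) = 2 + 2³*(I + I) = 2 + 8*(2*I) = 2 + 16*I)
1/(x(b) - 8339657) = 1/((2 + 16*14) - 8339657) = 1/((2 + 224) - 8339657) = 1/(226 - 8339657) = 1/(-8339431) = -1/8339431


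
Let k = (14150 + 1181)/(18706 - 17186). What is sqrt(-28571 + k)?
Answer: 3*I*sqrt(458243995)/380 ≈ 169.0*I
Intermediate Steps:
k = 15331/1520 ≈ 10.086
sqrt(-28571 + k) = sqrt(-28571 + 15331/1520) = sqrt(-43412589/1520) = 3*I*sqrt(458243995)/380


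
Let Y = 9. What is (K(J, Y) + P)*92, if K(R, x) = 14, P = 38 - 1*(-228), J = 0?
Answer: 25760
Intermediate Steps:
P = 266 (P = 38 + 228 = 266)
(K(J, Y) + P)*92 = (14 + 266)*92 = 280*92 = 25760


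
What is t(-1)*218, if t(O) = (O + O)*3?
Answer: -1308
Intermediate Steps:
t(O) = 6*O (t(O) = (2*O)*3 = 6*O)
t(-1)*218 = (6*(-1))*218 = -6*218 = -1308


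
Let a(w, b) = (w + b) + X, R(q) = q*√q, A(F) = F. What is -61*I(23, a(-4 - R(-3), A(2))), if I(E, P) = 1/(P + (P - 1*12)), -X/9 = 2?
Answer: 793/703 + 183*I*√3/1406 ≈ 1.128 + 0.22544*I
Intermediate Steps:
X = -18 (X = -9*2 = -18)
R(q) = q^(3/2)
a(w, b) = -18 + b + w (a(w, b) = (w + b) - 18 = (b + w) - 18 = -18 + b + w)
I(E, P) = 1/(-12 + 2*P) (I(E, P) = 1/(P + (P - 12)) = 1/(P + (-12 + P)) = 1/(-12 + 2*P))
-61*I(23, a(-4 - R(-3), A(2))) = -61/(2*(-6 + (-18 + 2 + (-4 - (-3)^(3/2))))) = -61/(2*(-6 + (-18 + 2 + (-4 - (-3)*I*√3)))) = -61/(2*(-6 + (-18 + 2 + (-4 + 3*I*√3)))) = -61/(2*(-6 + (-20 + 3*I*√3))) = -61/(2*(-26 + 3*I*√3))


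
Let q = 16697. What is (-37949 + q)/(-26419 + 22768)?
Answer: 7084/1217 ≈ 5.8209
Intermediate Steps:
(-37949 + q)/(-26419 + 22768) = (-37949 + 16697)/(-26419 + 22768) = -21252/(-3651) = -21252*(-1/3651) = 7084/1217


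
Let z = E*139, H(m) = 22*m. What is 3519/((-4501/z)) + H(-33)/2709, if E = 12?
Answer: -757345874/580629 ≈ -1304.4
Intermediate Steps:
z = 1668 (z = 12*139 = 1668)
3519/((-4501/z)) + H(-33)/2709 = 3519/((-4501/1668)) + (22*(-33))/2709 = 3519/((-4501*1/1668)) - 726*1/2709 = 3519/(-4501/1668) - 242/903 = 3519*(-1668/4501) - 242/903 = -5869692/4501 - 242/903 = -757345874/580629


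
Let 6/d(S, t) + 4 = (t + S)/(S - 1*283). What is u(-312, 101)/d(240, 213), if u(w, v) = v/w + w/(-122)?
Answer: -26569375/4910256 ≈ -5.4110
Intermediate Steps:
d(S, t) = 6/(-4 + (S + t)/(-283 + S)) (d(S, t) = 6/(-4 + (t + S)/(S - 1*283)) = 6/(-4 + (S + t)/(S - 283)) = 6/(-4 + (S + t)/(-283 + S)))
u(w, v) = -w/122 + v/w (u(w, v) = v/w + w*(-1/122) = v/w - w/122 = -w/122 + v/w)
u(-312, 101)/d(240, 213) = (-1/122*(-312) + 101/(-312))/((6*(-283 + 240)/(1132 + 213 - 3*240))) = (156/61 + 101*(-1/312))/((6*(-43)/(1132 + 213 - 720))) = (156/61 - 101/312)/((6*(-43)/625)) = 42511/(19032*((6*(1/625)*(-43)))) = 42511/(19032*(-258/625)) = (42511/19032)*(-625/258) = -26569375/4910256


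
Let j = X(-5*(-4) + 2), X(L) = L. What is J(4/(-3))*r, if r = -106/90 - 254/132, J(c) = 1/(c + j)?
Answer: -3071/20460 ≈ -0.15010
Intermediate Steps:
j = 22 (j = -5*(-4) + 2 = 20 + 2 = 22)
J(c) = 1/(22 + c) (J(c) = 1/(c + 22) = 1/(22 + c))
r = -3071/990 (r = -106*1/90 - 254*1/132 = -53/45 - 127/66 = -3071/990 ≈ -3.1020)
J(4/(-3))*r = -3071/990/(22 + 4/(-3)) = -3071/990/(22 + 4*(-1/3)) = -3071/990/(22 - 4/3) = -3071/990/(62/3) = (3/62)*(-3071/990) = -3071/20460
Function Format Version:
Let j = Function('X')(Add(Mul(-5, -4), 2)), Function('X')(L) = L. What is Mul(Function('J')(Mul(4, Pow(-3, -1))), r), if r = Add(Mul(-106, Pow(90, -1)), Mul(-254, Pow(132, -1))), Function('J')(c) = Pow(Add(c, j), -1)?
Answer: Rational(-3071, 20460) ≈ -0.15010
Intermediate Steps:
j = 22 (j = Add(Mul(-5, -4), 2) = Add(20, 2) = 22)
Function('J')(c) = Pow(Add(22, c), -1) (Function('J')(c) = Pow(Add(c, 22), -1) = Pow(Add(22, c), -1))
r = Rational(-3071, 990) (r = Add(Mul(-106, Rational(1, 90)), Mul(-254, Rational(1, 132))) = Add(Rational(-53, 45), Rational(-127, 66)) = Rational(-3071, 990) ≈ -3.1020)
Mul(Function('J')(Mul(4, Pow(-3, -1))), r) = Mul(Pow(Add(22, Mul(4, Pow(-3, -1))), -1), Rational(-3071, 990)) = Mul(Pow(Add(22, Mul(4, Rational(-1, 3))), -1), Rational(-3071, 990)) = Mul(Pow(Add(22, Rational(-4, 3)), -1), Rational(-3071, 990)) = Mul(Pow(Rational(62, 3), -1), Rational(-3071, 990)) = Mul(Rational(3, 62), Rational(-3071, 990)) = Rational(-3071, 20460)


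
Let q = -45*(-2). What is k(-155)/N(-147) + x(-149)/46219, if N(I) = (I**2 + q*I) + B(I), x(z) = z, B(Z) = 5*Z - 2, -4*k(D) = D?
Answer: 2609313/1412822392 ≈ 0.0018469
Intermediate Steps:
q = 90
k(D) = -D/4
B(Z) = -2 + 5*Z
N(I) = -2 + I**2 + 95*I (N(I) = (I**2 + 90*I) + (-2 + 5*I) = -2 + I**2 + 95*I)
k(-155)/N(-147) + x(-149)/46219 = (-1/4*(-155))/(-2 + (-147)**2 + 95*(-147)) - 149/46219 = 155/(4*(-2 + 21609 - 13965)) - 149*1/46219 = (155/4)/7642 - 149/46219 = (155/4)*(1/7642) - 149/46219 = 155/30568 - 149/46219 = 2609313/1412822392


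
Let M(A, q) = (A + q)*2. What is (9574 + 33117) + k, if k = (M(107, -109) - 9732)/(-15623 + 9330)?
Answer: 268664199/6293 ≈ 42693.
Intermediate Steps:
M(A, q) = 2*A + 2*q
k = 9736/6293 (k = ((2*107 + 2*(-109)) - 9732)/(-15623 + 9330) = ((214 - 218) - 9732)/(-6293) = (-4 - 9732)*(-1/6293) = -9736*(-1/6293) = 9736/6293 ≈ 1.5471)
(9574 + 33117) + k = (9574 + 33117) + 9736/6293 = 42691 + 9736/6293 = 268664199/6293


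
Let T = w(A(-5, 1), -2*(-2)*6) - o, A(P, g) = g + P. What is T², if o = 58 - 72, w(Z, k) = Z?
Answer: 100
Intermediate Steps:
A(P, g) = P + g
o = -14
T = 10 (T = (-5 + 1) - 1*(-14) = -4 + 14 = 10)
T² = 10² = 100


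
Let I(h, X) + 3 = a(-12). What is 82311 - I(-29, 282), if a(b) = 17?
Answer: 82297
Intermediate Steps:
I(h, X) = 14 (I(h, X) = -3 + 17 = 14)
82311 - I(-29, 282) = 82311 - 1*14 = 82311 - 14 = 82297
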